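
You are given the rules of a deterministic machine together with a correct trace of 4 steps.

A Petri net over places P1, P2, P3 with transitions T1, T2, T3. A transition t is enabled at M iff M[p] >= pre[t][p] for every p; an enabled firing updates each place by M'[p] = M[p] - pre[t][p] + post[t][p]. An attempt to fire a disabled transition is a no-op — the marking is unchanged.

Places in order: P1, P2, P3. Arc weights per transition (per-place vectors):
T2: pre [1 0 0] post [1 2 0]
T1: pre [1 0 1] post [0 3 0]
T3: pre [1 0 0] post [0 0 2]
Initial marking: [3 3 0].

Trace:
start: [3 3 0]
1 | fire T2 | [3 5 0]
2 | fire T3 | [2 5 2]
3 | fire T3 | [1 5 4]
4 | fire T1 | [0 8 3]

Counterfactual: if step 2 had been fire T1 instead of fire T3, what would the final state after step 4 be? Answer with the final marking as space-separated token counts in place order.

(re-executing from step 2 with the substitution; state before step 2: [3 5 0])
2 | fire T1 | [3 5 0]
3 | fire T3 | [2 5 2]
4 | fire T1 | [1 8 1]

1 8 1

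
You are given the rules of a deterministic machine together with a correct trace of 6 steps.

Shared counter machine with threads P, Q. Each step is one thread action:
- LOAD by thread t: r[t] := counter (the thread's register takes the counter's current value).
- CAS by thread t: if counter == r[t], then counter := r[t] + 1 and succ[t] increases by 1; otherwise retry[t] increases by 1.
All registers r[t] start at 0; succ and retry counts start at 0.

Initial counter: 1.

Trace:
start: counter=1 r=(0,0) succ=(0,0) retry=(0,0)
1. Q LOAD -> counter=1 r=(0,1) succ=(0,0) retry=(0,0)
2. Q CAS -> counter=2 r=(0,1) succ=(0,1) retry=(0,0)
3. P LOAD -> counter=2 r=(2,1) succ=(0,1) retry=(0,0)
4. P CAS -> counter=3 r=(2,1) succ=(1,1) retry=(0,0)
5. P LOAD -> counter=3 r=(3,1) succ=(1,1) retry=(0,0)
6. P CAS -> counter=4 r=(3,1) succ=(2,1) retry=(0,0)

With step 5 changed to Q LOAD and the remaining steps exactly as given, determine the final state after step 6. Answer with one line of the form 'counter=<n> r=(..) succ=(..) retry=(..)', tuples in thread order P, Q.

counter=3 r=(2,3) succ=(1,1) retry=(1,0)

(re-executing from step 5 with the substitution; state before step 5: counter=3 r=(2,1) succ=(1,1) retry=(0,0))
5. Q LOAD -> counter=3 r=(2,3) succ=(1,1) retry=(0,0)
6. P CAS -> counter=3 r=(2,3) succ=(1,1) retry=(1,0)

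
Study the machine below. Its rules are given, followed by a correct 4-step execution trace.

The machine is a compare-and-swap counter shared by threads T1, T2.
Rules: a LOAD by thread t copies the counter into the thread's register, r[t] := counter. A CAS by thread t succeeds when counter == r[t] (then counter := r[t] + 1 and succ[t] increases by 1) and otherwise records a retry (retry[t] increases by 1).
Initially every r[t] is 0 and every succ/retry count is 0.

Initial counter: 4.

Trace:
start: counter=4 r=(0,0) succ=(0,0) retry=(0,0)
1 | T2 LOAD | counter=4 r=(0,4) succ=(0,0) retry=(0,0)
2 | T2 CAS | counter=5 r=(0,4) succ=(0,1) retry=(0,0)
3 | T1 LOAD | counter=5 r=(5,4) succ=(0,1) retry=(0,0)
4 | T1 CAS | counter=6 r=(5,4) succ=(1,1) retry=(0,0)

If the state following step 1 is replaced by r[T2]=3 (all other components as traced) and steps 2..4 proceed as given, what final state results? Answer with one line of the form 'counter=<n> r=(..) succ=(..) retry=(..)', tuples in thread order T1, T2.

state after step 1 := counter=4 r=(0,3) succ=(0,0) retry=(0,0)
2 | T2 CAS | counter=4 r=(0,3) succ=(0,0) retry=(0,1)
3 | T1 LOAD | counter=4 r=(4,3) succ=(0,0) retry=(0,1)
4 | T1 CAS | counter=5 r=(4,3) succ=(1,0) retry=(0,1)

counter=5 r=(4,3) succ=(1,0) retry=(0,1)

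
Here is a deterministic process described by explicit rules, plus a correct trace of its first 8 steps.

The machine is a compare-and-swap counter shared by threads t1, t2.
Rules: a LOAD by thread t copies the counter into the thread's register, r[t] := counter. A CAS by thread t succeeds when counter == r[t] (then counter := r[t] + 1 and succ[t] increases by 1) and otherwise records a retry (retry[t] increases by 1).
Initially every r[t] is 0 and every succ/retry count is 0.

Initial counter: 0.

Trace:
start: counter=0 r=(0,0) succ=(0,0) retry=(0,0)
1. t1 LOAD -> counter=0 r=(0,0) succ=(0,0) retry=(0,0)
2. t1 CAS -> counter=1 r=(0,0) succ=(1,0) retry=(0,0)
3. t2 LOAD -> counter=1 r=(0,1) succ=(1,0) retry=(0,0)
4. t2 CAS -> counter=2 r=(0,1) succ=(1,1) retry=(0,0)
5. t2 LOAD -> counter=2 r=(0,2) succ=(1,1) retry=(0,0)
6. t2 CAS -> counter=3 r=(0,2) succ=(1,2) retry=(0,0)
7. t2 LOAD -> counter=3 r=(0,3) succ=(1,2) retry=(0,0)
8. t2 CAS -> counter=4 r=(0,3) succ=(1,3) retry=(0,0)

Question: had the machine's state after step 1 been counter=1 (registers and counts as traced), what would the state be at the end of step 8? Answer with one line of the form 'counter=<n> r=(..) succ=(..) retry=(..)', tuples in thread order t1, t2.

state after step 1 := counter=1 r=(0,0) succ=(0,0) retry=(0,0)
2. t1 CAS -> counter=1 r=(0,0) succ=(0,0) retry=(1,0)
3. t2 LOAD -> counter=1 r=(0,1) succ=(0,0) retry=(1,0)
4. t2 CAS -> counter=2 r=(0,1) succ=(0,1) retry=(1,0)
5. t2 LOAD -> counter=2 r=(0,2) succ=(0,1) retry=(1,0)
6. t2 CAS -> counter=3 r=(0,2) succ=(0,2) retry=(1,0)
7. t2 LOAD -> counter=3 r=(0,3) succ=(0,2) retry=(1,0)
8. t2 CAS -> counter=4 r=(0,3) succ=(0,3) retry=(1,0)

counter=4 r=(0,3) succ=(0,3) retry=(1,0)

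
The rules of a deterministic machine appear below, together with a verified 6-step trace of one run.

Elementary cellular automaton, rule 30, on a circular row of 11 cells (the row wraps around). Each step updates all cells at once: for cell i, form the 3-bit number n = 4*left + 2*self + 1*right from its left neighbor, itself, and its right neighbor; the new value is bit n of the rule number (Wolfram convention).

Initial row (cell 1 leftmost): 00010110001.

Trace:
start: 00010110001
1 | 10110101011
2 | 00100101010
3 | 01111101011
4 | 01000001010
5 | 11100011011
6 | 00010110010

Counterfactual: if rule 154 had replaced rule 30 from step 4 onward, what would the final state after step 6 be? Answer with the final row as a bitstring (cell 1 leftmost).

11100011001

(re-executing steps 4..6 under rule 154; state before step 4: 01111101011)
4 | 01111000010
5 | 11110100101
6 | 11100011001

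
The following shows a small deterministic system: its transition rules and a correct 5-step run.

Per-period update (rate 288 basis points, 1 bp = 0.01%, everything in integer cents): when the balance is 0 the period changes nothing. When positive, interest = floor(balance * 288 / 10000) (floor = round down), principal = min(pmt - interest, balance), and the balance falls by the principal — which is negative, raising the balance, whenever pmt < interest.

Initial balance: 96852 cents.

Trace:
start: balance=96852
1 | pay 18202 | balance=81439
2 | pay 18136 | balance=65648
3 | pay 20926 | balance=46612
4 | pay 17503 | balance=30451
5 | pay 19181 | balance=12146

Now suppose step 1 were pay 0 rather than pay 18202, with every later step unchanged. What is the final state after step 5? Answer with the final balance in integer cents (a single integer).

(re-executing from step 1 with the substitution; state before step 1: balance=96852)
1 | pay 0 | balance=99641
2 | pay 18136 | balance=84374
3 | pay 20926 | balance=65877
4 | pay 17503 | balance=50271
5 | pay 19181 | balance=32537

32537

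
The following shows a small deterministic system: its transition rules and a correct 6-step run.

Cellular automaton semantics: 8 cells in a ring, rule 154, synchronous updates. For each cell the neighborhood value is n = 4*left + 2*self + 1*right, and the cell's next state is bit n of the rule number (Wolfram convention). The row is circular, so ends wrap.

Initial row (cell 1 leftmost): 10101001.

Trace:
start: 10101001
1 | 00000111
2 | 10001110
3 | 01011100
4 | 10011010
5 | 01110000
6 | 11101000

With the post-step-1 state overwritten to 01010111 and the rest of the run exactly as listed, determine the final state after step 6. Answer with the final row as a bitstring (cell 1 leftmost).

state after step 1 := 01010111
2 | 00000110
3 | 00001101
4 | 10011000
5 | 01110101
6 | 01100000

01100000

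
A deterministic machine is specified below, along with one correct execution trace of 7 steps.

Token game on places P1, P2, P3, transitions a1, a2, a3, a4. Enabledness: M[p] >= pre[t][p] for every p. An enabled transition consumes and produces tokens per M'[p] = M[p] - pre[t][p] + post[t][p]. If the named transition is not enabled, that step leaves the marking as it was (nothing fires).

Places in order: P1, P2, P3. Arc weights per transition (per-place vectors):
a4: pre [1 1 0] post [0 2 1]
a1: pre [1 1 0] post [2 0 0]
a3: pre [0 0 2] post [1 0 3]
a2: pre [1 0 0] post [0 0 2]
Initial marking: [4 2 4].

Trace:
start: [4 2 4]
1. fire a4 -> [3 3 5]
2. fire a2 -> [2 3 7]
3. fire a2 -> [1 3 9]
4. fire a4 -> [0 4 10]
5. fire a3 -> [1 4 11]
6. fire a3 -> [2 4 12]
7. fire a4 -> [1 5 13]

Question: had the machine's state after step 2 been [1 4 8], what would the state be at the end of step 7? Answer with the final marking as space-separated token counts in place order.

state after step 2 := [1 4 8]
3. fire a2 -> [0 4 10]
4. fire a4 -> [0 4 10]
5. fire a3 -> [1 4 11]
6. fire a3 -> [2 4 12]
7. fire a4 -> [1 5 13]

1 5 13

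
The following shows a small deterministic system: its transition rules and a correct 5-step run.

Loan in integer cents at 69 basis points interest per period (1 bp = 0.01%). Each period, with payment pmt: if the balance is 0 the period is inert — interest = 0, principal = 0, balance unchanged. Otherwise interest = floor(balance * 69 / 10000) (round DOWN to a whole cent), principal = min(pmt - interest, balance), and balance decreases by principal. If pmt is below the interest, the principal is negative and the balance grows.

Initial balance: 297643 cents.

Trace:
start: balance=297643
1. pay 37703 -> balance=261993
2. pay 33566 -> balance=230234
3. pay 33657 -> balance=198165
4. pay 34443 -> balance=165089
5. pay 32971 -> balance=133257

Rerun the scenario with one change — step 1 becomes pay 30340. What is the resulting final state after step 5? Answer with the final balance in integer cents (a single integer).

140824

(re-executing from step 1 with the substitution; state before step 1: balance=297643)
1. pay 30340 -> balance=269356
2. pay 33566 -> balance=237648
3. pay 33657 -> balance=205630
4. pay 34443 -> balance=172605
5. pay 32971 -> balance=140824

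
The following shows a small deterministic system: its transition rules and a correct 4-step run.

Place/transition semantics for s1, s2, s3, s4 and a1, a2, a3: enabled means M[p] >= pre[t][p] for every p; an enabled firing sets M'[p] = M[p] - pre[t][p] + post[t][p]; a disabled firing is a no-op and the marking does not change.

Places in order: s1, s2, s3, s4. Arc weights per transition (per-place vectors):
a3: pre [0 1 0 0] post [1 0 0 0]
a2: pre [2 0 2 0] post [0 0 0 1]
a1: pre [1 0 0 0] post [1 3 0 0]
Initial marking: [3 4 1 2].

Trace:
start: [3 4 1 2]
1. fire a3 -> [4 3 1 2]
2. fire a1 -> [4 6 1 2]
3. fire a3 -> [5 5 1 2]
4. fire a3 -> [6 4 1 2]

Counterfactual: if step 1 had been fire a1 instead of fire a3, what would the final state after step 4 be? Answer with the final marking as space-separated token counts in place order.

(re-executing from step 1 with the substitution; state before step 1: [3 4 1 2])
1. fire a1 -> [3 7 1 2]
2. fire a1 -> [3 10 1 2]
3. fire a3 -> [4 9 1 2]
4. fire a3 -> [5 8 1 2]

5 8 1 2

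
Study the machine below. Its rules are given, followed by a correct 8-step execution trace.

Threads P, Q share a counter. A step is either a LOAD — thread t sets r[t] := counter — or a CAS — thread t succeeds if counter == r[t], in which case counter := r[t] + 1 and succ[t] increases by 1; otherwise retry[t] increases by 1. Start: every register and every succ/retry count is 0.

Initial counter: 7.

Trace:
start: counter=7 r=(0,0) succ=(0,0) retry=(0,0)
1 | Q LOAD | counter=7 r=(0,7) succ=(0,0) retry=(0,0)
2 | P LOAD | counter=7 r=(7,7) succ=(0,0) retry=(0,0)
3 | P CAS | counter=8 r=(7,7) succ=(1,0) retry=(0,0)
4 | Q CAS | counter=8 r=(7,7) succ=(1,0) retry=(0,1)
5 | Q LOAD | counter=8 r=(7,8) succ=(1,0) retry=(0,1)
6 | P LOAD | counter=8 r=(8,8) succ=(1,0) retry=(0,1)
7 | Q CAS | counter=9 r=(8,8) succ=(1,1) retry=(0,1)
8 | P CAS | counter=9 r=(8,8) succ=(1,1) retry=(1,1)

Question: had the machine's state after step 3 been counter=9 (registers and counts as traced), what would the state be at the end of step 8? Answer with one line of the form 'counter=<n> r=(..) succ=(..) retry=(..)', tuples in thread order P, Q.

state after step 3 := counter=9 r=(7,7) succ=(1,0) retry=(0,0)
4 | Q CAS | counter=9 r=(7,7) succ=(1,0) retry=(0,1)
5 | Q LOAD | counter=9 r=(7,9) succ=(1,0) retry=(0,1)
6 | P LOAD | counter=9 r=(9,9) succ=(1,0) retry=(0,1)
7 | Q CAS | counter=10 r=(9,9) succ=(1,1) retry=(0,1)
8 | P CAS | counter=10 r=(9,9) succ=(1,1) retry=(1,1)

counter=10 r=(9,9) succ=(1,1) retry=(1,1)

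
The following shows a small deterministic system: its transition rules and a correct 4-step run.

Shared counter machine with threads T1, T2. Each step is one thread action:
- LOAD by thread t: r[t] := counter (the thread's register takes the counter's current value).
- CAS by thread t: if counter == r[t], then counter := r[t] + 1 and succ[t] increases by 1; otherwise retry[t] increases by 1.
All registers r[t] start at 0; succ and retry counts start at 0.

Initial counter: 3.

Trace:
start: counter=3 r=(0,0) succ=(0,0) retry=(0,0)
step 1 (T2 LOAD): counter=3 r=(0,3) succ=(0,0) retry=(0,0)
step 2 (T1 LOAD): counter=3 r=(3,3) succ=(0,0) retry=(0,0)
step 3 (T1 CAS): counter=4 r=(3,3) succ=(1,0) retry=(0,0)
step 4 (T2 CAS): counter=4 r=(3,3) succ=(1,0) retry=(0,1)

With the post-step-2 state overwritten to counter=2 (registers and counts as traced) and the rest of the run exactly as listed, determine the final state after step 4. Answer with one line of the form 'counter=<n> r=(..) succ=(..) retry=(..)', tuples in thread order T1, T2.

state after step 2 := counter=2 r=(3,3) succ=(0,0) retry=(0,0)
step 3 (T1 CAS): counter=2 r=(3,3) succ=(0,0) retry=(1,0)
step 4 (T2 CAS): counter=2 r=(3,3) succ=(0,0) retry=(1,1)

counter=2 r=(3,3) succ=(0,0) retry=(1,1)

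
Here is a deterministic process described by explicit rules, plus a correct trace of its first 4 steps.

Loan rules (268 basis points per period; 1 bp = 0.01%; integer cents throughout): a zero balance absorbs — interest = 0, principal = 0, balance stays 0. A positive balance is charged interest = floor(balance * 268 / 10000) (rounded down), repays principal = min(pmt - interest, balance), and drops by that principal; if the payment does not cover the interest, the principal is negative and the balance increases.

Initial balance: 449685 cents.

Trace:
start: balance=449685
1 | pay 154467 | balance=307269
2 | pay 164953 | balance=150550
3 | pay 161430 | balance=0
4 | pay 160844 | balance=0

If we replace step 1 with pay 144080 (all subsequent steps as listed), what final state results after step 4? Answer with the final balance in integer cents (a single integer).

(re-executing from step 1 with the substitution; state before step 1: balance=449685)
1 | pay 144080 | balance=317656
2 | pay 164953 | balance=161216
3 | pay 161430 | balance=4106
4 | pay 160844 | balance=0

0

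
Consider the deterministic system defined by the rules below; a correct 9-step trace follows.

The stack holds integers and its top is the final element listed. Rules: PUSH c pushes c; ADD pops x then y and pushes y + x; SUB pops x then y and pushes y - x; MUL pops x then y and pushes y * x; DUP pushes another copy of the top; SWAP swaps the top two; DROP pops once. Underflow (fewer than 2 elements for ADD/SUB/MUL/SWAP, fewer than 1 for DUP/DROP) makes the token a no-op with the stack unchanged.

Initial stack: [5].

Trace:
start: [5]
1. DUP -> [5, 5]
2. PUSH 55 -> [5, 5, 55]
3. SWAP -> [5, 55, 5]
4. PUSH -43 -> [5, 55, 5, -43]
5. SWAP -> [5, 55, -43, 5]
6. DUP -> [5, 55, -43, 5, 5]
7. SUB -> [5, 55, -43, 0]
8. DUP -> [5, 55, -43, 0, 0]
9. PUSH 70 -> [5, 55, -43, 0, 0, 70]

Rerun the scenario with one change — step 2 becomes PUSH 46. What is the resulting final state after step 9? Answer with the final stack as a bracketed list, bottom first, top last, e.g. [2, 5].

[5, 46, -43, 0, 0, 70]

(re-executing from step 2 with the substitution; state before step 2: [5, 5])
2. PUSH 46 -> [5, 5, 46]
3. SWAP -> [5, 46, 5]
4. PUSH -43 -> [5, 46, 5, -43]
5. SWAP -> [5, 46, -43, 5]
6. DUP -> [5, 46, -43, 5, 5]
7. SUB -> [5, 46, -43, 0]
8. DUP -> [5, 46, -43, 0, 0]
9. PUSH 70 -> [5, 46, -43, 0, 0, 70]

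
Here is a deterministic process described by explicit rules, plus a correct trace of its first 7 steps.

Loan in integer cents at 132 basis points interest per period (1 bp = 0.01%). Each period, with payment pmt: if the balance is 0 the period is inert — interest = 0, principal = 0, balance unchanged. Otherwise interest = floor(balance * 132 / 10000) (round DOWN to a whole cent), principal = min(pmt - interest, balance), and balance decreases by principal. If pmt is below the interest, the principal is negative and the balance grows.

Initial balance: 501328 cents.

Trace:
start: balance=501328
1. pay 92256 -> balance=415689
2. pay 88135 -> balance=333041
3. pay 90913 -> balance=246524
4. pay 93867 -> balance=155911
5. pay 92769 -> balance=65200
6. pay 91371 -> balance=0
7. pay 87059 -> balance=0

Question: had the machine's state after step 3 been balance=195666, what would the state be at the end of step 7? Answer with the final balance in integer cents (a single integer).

state after step 3 := balance=195666
4. pay 93867 -> balance=104381
5. pay 92769 -> balance=12989
6. pay 91371 -> balance=0
7. pay 87059 -> balance=0

0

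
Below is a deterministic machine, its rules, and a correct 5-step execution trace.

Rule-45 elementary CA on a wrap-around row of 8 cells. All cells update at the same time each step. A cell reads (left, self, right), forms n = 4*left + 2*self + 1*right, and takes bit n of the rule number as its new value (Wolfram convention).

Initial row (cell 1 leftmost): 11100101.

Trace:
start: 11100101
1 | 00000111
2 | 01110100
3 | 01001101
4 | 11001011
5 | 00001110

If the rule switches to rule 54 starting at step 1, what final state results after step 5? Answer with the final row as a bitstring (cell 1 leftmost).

00010010

(re-executing steps 1..5 under rule 54; state before step 1: 11100101)
1 | 00011110
2 | 00100001
3 | 11110011
4 | 00001100
5 | 00010010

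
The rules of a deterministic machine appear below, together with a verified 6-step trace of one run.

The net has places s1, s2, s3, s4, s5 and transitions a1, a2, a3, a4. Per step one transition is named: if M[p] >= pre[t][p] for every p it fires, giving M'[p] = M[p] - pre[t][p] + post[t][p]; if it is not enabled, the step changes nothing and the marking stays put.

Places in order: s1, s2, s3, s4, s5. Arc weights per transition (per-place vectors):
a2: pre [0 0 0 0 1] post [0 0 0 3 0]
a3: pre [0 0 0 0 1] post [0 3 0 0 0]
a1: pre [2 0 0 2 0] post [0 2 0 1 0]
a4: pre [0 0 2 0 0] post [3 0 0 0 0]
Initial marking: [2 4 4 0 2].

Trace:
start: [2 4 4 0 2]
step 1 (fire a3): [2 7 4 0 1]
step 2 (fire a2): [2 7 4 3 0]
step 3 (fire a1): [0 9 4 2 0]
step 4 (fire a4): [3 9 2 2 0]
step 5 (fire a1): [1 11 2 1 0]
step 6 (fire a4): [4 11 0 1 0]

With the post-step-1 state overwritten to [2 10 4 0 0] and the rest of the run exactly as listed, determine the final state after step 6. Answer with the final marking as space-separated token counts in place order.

8 10 0 0 0

state after step 1 := [2 10 4 0 0]
step 2 (fire a2): [2 10 4 0 0]
step 3 (fire a1): [2 10 4 0 0]
step 4 (fire a4): [5 10 2 0 0]
step 5 (fire a1): [5 10 2 0 0]
step 6 (fire a4): [8 10 0 0 0]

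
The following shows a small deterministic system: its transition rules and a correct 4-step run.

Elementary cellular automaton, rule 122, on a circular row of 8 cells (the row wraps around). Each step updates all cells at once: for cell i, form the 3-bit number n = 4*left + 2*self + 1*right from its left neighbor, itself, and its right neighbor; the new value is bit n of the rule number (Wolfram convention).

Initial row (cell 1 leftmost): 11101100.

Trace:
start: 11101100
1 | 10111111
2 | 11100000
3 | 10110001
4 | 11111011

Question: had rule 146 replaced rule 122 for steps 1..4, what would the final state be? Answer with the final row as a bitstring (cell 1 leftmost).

10000001

(re-executing steps 1..4 under rule 146; state before step 1: 11101100)
1 | 01000011
2 | 00100100
3 | 01011010
4 | 10000001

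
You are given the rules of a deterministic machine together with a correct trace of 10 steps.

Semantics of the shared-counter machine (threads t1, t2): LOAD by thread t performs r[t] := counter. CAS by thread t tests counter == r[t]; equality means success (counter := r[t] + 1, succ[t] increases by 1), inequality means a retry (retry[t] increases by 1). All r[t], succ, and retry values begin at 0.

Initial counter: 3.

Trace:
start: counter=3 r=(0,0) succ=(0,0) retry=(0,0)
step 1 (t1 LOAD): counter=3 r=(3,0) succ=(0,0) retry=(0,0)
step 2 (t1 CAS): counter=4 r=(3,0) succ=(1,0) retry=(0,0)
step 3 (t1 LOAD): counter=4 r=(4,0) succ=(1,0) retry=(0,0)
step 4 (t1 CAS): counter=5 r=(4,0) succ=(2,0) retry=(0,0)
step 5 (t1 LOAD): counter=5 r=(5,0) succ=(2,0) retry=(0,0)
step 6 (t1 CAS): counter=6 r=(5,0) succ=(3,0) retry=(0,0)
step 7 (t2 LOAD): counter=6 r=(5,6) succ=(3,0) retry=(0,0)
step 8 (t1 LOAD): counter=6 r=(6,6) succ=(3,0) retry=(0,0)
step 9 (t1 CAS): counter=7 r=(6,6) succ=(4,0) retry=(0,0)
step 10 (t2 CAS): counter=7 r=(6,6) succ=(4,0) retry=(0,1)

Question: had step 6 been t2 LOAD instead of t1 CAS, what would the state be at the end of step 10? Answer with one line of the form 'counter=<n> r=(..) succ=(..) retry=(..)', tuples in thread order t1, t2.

counter=6 r=(5,5) succ=(3,0) retry=(0,1)

(re-executing from step 6 with the substitution; state before step 6: counter=5 r=(5,0) succ=(2,0) retry=(0,0))
step 6 (t2 LOAD): counter=5 r=(5,5) succ=(2,0) retry=(0,0)
step 7 (t2 LOAD): counter=5 r=(5,5) succ=(2,0) retry=(0,0)
step 8 (t1 LOAD): counter=5 r=(5,5) succ=(2,0) retry=(0,0)
step 9 (t1 CAS): counter=6 r=(5,5) succ=(3,0) retry=(0,0)
step 10 (t2 CAS): counter=6 r=(5,5) succ=(3,0) retry=(0,1)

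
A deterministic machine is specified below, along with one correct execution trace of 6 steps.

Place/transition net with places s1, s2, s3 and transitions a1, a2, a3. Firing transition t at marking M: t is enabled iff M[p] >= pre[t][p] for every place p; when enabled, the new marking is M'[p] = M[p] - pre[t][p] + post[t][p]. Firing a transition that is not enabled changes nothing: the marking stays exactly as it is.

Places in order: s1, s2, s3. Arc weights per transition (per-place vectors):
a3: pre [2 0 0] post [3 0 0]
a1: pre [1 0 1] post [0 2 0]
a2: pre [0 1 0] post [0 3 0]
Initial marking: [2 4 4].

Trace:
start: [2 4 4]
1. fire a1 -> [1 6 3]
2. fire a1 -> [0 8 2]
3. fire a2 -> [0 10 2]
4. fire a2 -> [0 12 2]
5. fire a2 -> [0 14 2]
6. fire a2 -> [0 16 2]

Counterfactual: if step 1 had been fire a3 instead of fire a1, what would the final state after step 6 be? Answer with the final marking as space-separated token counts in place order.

(re-executing from step 1 with the substitution; state before step 1: [2 4 4])
1. fire a3 -> [3 4 4]
2. fire a1 -> [2 6 3]
3. fire a2 -> [2 8 3]
4. fire a2 -> [2 10 3]
5. fire a2 -> [2 12 3]
6. fire a2 -> [2 14 3]

2 14 3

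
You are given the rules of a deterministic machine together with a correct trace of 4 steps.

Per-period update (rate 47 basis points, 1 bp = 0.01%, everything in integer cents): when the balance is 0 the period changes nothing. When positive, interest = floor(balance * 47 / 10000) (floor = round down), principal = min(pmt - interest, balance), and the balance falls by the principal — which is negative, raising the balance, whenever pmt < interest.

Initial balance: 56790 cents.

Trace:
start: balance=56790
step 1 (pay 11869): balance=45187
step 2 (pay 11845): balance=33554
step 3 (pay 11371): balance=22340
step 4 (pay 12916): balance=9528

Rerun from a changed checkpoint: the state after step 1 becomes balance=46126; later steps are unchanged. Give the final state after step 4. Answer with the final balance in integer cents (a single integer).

state after step 1 := balance=46126
step 2 (pay 11845): balance=34497
step 3 (pay 11371): balance=23288
step 4 (pay 12916): balance=10481

10481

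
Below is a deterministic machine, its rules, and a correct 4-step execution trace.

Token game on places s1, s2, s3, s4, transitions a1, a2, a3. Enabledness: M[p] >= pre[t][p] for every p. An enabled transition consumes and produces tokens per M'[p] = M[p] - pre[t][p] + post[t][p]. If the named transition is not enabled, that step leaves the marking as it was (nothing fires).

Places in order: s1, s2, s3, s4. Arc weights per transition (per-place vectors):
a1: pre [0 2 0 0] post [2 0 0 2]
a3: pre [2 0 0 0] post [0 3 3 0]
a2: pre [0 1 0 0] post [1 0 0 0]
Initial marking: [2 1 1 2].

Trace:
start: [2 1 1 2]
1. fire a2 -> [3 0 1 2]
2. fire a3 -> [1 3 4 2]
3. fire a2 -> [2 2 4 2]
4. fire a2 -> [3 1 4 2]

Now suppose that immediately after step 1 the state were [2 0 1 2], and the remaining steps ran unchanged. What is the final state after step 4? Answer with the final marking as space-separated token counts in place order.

2 1 4 2

state after step 1 := [2 0 1 2]
2. fire a3 -> [0 3 4 2]
3. fire a2 -> [1 2 4 2]
4. fire a2 -> [2 1 4 2]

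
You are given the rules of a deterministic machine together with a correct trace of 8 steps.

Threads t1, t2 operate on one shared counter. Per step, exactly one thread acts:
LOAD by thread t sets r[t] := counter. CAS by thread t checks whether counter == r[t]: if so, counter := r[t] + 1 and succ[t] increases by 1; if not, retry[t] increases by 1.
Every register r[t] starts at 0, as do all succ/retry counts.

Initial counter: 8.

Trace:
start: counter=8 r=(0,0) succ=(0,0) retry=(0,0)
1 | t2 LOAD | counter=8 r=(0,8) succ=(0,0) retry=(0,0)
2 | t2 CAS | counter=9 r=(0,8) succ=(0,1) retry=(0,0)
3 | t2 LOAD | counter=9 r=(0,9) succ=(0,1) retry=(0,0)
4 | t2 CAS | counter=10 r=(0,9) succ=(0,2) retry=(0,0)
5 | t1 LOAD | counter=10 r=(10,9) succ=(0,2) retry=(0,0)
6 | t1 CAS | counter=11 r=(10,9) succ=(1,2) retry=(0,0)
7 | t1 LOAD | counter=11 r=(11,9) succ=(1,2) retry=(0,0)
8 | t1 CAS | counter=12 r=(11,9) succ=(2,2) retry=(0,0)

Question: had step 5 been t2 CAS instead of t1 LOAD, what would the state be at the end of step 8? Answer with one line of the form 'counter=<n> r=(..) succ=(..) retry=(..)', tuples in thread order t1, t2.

counter=11 r=(10,9) succ=(1,2) retry=(1,1)

(re-executing from step 5 with the substitution; state before step 5: counter=10 r=(0,9) succ=(0,2) retry=(0,0))
5 | t2 CAS | counter=10 r=(0,9) succ=(0,2) retry=(0,1)
6 | t1 CAS | counter=10 r=(0,9) succ=(0,2) retry=(1,1)
7 | t1 LOAD | counter=10 r=(10,9) succ=(0,2) retry=(1,1)
8 | t1 CAS | counter=11 r=(10,9) succ=(1,2) retry=(1,1)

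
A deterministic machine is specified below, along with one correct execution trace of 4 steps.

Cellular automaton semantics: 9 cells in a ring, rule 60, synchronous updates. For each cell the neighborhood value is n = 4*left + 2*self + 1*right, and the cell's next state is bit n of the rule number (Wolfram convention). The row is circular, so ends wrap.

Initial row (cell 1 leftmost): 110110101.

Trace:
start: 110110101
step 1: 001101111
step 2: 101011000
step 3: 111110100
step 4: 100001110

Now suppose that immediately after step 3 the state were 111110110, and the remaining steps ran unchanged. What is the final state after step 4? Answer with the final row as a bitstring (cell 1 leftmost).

100001101

state after step 3 := 111110110
step 4: 100001101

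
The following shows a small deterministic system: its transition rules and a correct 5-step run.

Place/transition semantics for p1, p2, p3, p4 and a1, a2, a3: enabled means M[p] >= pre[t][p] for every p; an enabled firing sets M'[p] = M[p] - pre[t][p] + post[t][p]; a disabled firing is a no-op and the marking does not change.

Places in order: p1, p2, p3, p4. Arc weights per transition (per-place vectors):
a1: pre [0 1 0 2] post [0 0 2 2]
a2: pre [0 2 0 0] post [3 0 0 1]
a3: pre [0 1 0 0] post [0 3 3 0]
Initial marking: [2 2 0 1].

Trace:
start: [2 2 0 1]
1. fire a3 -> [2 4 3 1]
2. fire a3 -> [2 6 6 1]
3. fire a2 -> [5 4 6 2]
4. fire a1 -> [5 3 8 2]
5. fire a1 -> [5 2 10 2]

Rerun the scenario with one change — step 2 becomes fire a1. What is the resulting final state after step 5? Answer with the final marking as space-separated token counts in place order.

(re-executing from step 2 with the substitution; state before step 2: [2 4 3 1])
2. fire a1 -> [2 4 3 1]
3. fire a2 -> [5 2 3 2]
4. fire a1 -> [5 1 5 2]
5. fire a1 -> [5 0 7 2]

5 0 7 2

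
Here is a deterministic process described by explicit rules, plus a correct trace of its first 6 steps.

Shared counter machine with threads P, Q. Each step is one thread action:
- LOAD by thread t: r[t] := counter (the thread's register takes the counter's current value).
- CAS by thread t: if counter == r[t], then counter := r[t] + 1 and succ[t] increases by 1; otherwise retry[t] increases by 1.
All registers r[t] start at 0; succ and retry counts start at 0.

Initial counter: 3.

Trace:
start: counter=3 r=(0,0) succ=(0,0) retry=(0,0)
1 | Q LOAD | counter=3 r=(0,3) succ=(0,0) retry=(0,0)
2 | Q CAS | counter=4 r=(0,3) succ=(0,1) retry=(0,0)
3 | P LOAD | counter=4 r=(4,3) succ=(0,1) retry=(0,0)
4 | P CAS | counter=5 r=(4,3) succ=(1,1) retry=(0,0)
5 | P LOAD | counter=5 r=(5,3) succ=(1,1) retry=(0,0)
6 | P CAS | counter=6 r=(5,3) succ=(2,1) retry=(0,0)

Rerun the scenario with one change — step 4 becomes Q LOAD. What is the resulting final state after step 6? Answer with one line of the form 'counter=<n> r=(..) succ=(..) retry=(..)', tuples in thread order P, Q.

counter=5 r=(4,4) succ=(1,1) retry=(0,0)

(re-executing from step 4 with the substitution; state before step 4: counter=4 r=(4,3) succ=(0,1) retry=(0,0))
4 | Q LOAD | counter=4 r=(4,4) succ=(0,1) retry=(0,0)
5 | P LOAD | counter=4 r=(4,4) succ=(0,1) retry=(0,0)
6 | P CAS | counter=5 r=(4,4) succ=(1,1) retry=(0,0)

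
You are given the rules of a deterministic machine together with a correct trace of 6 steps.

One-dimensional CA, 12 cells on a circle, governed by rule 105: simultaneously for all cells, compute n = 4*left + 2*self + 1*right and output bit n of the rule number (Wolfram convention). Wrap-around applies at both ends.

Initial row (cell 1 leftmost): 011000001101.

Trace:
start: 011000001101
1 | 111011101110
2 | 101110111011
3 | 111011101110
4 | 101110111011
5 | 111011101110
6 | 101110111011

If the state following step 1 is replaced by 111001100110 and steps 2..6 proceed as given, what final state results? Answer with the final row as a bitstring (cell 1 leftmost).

state after step 1 := 111001100110
2 | 101001100111
3 | 110001100100
4 | 110101100000
5 | 111011101110
6 | 101110111011

101110111011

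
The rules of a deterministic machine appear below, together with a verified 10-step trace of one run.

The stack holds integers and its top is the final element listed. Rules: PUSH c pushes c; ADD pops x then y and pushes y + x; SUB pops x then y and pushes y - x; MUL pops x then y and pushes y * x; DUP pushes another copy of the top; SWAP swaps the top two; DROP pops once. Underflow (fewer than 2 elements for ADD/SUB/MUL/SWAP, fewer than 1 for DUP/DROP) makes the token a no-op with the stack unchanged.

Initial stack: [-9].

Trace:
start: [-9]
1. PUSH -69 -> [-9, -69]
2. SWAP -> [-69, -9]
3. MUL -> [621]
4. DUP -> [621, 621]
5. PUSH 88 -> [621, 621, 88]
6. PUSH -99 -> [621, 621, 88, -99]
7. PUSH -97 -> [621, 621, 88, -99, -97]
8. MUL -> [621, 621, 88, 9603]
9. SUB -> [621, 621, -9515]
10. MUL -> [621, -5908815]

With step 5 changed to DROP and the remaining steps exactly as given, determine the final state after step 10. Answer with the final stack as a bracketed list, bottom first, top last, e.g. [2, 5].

[-8982]

(re-executing from step 5 with the substitution; state before step 5: [621, 621])
5. DROP -> [621]
6. PUSH -99 -> [621, -99]
7. PUSH -97 -> [621, -99, -97]
8. MUL -> [621, 9603]
9. SUB -> [-8982]
10. MUL -> [-8982]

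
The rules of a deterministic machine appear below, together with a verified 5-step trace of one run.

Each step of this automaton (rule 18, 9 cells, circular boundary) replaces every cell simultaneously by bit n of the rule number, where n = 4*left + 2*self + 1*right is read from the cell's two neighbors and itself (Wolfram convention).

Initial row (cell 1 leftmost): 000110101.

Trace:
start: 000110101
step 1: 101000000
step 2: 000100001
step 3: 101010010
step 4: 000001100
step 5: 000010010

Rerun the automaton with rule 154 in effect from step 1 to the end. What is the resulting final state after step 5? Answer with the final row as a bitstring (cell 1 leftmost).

(re-executing steps 1..5 under rule 154; state before step 1: 000110101)
step 1: 101100000
step 2: 001010001
step 3: 110001010
step 4: 101010000
step 5: 000001001

000001001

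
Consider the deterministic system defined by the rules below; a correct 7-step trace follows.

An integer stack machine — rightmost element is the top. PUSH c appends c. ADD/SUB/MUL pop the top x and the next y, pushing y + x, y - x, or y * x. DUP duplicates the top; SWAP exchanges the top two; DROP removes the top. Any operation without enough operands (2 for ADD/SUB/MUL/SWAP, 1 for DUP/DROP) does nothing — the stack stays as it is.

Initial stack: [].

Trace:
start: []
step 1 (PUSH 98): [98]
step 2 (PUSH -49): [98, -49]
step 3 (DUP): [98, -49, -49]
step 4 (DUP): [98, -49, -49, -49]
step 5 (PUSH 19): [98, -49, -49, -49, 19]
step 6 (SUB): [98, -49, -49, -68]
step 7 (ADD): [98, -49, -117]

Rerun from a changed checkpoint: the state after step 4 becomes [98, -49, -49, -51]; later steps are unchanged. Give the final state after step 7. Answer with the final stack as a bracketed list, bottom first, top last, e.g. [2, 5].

[98, -49, -119]

state after step 4 := [98, -49, -49, -51]
step 5 (PUSH 19): [98, -49, -49, -51, 19]
step 6 (SUB): [98, -49, -49, -70]
step 7 (ADD): [98, -49, -119]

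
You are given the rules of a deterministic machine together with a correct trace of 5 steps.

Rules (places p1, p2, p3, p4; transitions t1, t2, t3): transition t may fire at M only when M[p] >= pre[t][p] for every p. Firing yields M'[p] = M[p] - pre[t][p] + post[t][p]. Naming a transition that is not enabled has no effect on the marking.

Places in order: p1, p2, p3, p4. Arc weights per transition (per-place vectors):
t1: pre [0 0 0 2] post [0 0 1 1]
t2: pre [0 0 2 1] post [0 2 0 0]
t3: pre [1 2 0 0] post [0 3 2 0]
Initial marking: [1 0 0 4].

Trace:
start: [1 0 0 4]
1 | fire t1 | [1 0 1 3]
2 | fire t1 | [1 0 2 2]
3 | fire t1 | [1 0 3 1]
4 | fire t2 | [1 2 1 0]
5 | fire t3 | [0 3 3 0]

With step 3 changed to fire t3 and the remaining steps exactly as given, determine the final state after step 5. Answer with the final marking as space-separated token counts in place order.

0 3 2 1

(re-executing from step 3 with the substitution; state before step 3: [1 0 2 2])
3 | fire t3 | [1 0 2 2]
4 | fire t2 | [1 2 0 1]
5 | fire t3 | [0 3 2 1]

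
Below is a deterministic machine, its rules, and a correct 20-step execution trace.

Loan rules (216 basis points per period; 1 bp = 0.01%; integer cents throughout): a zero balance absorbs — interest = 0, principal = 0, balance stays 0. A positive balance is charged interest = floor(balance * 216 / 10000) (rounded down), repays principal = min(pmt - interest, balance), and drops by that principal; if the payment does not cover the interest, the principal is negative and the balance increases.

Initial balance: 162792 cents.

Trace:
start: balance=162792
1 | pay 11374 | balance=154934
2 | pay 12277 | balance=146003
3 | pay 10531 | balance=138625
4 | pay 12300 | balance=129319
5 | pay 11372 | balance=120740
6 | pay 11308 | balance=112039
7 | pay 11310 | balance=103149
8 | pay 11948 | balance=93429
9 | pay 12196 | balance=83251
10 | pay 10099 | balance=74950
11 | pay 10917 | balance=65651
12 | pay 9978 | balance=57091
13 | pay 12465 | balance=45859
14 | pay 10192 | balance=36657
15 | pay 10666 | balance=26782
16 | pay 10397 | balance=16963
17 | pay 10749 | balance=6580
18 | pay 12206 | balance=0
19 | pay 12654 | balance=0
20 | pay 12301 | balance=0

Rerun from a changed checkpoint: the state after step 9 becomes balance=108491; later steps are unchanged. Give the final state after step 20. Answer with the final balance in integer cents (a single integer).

975

state after step 9 := balance=108491
10 | pay 10099 | balance=100735
11 | pay 10917 | balance=91993
12 | pay 9978 | balance=84002
13 | pay 12465 | balance=73351
14 | pay 10192 | balance=64743
15 | pay 10666 | balance=55475
16 | pay 10397 | balance=46276
17 | pay 10749 | balance=36526
18 | pay 12206 | balance=25108
19 | pay 12654 | balance=12996
20 | pay 12301 | balance=975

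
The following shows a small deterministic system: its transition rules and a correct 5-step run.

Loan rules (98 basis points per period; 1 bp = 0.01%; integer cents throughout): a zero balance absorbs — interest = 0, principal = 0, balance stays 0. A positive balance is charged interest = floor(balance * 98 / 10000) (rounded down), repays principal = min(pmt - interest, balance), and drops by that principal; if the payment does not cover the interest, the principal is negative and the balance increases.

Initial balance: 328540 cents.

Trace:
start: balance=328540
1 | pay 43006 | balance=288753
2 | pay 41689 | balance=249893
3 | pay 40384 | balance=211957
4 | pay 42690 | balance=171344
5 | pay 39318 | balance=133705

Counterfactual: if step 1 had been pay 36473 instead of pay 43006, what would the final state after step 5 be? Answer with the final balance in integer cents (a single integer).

(re-executing from step 1 with the substitution; state before step 1: balance=328540)
1 | pay 36473 | balance=295286
2 | pay 41689 | balance=256490
3 | pay 40384 | balance=218619
4 | pay 42690 | balance=178071
5 | pay 39318 | balance=140498

140498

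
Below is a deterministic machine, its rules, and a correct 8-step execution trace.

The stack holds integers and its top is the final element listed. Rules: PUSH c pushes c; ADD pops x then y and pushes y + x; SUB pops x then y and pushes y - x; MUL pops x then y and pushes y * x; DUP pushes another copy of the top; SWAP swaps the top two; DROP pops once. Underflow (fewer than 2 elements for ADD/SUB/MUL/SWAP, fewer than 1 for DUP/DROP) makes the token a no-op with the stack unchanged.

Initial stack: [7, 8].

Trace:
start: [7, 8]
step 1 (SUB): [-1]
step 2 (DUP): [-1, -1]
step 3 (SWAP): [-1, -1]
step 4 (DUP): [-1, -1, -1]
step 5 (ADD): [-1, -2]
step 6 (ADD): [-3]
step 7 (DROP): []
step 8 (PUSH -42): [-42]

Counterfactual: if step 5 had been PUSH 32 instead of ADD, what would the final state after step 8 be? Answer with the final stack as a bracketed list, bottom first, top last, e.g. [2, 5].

(re-executing from step 5 with the substitution; state before step 5: [-1, -1, -1])
step 5 (PUSH 32): [-1, -1, -1, 32]
step 6 (ADD): [-1, -1, 31]
step 7 (DROP): [-1, -1]
step 8 (PUSH -42): [-1, -1, -42]

[-1, -1, -42]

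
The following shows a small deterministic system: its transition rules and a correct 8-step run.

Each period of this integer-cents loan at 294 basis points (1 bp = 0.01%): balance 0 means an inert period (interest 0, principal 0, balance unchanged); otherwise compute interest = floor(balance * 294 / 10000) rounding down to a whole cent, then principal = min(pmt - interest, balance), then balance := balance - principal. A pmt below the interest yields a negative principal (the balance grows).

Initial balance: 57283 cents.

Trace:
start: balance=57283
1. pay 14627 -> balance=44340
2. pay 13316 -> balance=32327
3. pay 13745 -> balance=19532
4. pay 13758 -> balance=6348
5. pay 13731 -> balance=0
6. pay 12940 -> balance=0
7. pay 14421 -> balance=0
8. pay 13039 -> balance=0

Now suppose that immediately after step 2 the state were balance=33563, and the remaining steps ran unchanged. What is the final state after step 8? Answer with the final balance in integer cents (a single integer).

state after step 2 := balance=33563
3. pay 13745 -> balance=20804
4. pay 13758 -> balance=7657
5. pay 13731 -> balance=0
6. pay 12940 -> balance=0
7. pay 14421 -> balance=0
8. pay 13039 -> balance=0

0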